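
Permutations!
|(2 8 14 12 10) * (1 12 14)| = 5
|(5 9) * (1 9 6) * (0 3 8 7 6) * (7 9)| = |(0 3 8 9 5)(1 7 6)| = 15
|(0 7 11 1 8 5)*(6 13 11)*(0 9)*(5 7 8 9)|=8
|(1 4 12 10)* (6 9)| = |(1 4 12 10)(6 9)| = 4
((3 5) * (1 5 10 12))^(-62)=(1 10 5 12 3)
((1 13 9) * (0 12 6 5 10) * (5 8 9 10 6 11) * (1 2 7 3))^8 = (0 7 5 13 9 12 3 6 10 2 11 1 8)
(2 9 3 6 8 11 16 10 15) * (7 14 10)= (2 9 3 6 8 11 16 7 14 10 15)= [0, 1, 9, 6, 4, 5, 8, 14, 11, 3, 15, 16, 12, 13, 10, 2, 7]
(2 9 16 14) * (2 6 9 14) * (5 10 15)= (2 14 6 9 16)(5 10 15)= [0, 1, 14, 3, 4, 10, 9, 7, 8, 16, 15, 11, 12, 13, 6, 5, 2]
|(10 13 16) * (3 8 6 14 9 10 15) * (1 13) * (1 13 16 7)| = |(1 16 15 3 8 6 14 9 10 13 7)| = 11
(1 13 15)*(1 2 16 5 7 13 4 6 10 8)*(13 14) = (1 4 6 10 8)(2 16 5 7 14 13 15) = [0, 4, 16, 3, 6, 7, 10, 14, 1, 9, 8, 11, 12, 15, 13, 2, 5]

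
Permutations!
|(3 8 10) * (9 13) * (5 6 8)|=10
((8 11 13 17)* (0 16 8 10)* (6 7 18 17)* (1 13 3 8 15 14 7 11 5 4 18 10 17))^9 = (18)(0 14)(7 16)(10 15)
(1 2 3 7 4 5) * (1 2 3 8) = (1 3 7 4 5 2 8) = [0, 3, 8, 7, 5, 2, 6, 4, 1]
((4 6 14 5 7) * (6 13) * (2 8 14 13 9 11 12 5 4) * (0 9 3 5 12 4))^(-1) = (0 14 8 2 7 5 3 4 11 9)(6 13)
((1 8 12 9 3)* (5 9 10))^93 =(1 12 5 3 8 10 9)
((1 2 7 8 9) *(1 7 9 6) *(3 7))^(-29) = (1 6 8 7 3 9 2)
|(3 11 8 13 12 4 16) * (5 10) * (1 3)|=8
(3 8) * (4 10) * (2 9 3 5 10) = [0, 1, 9, 8, 2, 10, 6, 7, 5, 3, 4] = (2 9 3 8 5 10 4)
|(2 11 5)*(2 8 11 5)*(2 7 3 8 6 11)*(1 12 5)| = |(1 12 5 6 11 7 3 8 2)| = 9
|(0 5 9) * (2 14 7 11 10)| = 15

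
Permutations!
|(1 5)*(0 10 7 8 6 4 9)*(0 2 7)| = 6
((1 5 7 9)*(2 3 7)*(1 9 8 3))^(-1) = (9)(1 2 5)(3 8 7)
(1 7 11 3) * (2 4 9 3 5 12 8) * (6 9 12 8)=(1 7 11 5 8 2 4 12 6 9 3)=[0, 7, 4, 1, 12, 8, 9, 11, 2, 3, 10, 5, 6]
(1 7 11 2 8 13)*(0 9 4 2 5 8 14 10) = [9, 7, 14, 3, 2, 8, 6, 11, 13, 4, 0, 5, 12, 1, 10] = (0 9 4 2 14 10)(1 7 11 5 8 13)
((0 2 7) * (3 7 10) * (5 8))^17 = ((0 2 10 3 7)(5 8))^17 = (0 10 7 2 3)(5 8)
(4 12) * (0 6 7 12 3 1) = [6, 0, 2, 1, 3, 5, 7, 12, 8, 9, 10, 11, 4] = (0 6 7 12 4 3 1)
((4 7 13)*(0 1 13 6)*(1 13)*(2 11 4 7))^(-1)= (0 6 7 13)(2 4 11)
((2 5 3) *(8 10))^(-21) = (8 10)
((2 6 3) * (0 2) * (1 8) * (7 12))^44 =((0 2 6 3)(1 8)(7 12))^44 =(12)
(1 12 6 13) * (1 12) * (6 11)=(6 13 12 11)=[0, 1, 2, 3, 4, 5, 13, 7, 8, 9, 10, 6, 11, 12]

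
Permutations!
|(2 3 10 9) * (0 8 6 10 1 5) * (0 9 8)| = 15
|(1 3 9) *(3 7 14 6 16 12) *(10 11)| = |(1 7 14 6 16 12 3 9)(10 11)| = 8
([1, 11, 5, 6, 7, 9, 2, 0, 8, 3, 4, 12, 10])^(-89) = (0 11 10 7 1 12 4)(2 5 9 3 6)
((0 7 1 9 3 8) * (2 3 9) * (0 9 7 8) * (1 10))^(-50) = ((0 8 9 7 10 1 2 3))^(-50) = (0 2 10 9)(1 7 8 3)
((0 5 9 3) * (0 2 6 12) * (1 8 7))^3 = (0 3 12 9 6 5 2)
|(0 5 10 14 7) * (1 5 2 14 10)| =4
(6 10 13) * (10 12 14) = [0, 1, 2, 3, 4, 5, 12, 7, 8, 9, 13, 11, 14, 6, 10] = (6 12 14 10 13)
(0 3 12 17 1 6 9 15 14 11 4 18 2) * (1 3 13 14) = (0 13 14 11 4 18 2)(1 6 9 15)(3 12 17) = [13, 6, 0, 12, 18, 5, 9, 7, 8, 15, 10, 4, 17, 14, 11, 1, 16, 3, 2]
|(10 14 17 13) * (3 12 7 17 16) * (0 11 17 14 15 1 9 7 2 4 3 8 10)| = 8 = |(0 11 17 13)(1 9 7 14 16 8 10 15)(2 4 3 12)|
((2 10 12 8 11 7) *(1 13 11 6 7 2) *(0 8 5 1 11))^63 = ((0 8 6 7 11 2 10 12 5 1 13))^63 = (0 5 2 6 13 12 11 8 1 10 7)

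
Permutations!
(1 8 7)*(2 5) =[0, 8, 5, 3, 4, 2, 6, 1, 7] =(1 8 7)(2 5)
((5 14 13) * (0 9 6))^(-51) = (14)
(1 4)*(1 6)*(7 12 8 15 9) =(1 4 6)(7 12 8 15 9) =[0, 4, 2, 3, 6, 5, 1, 12, 15, 7, 10, 11, 8, 13, 14, 9]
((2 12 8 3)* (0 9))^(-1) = (0 9)(2 3 8 12)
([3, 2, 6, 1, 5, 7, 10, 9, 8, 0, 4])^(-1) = [9, 3, 1, 0, 10, 4, 2, 5, 8, 7, 6]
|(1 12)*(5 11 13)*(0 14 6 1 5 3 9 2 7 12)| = |(0 14 6 1)(2 7 12 5 11 13 3 9)| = 8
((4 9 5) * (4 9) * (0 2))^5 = (0 2)(5 9)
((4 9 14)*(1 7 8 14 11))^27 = (1 11 9 4 14 8 7)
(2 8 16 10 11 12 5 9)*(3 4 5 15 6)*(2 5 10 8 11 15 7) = [0, 1, 11, 4, 10, 9, 3, 2, 16, 5, 15, 12, 7, 13, 14, 6, 8] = (2 11 12 7)(3 4 10 15 6)(5 9)(8 16)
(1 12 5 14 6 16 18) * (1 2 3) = (1 12 5 14 6 16 18 2 3) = [0, 12, 3, 1, 4, 14, 16, 7, 8, 9, 10, 11, 5, 13, 6, 15, 18, 17, 2]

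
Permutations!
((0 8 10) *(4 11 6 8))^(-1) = (0 10 8 6 11 4)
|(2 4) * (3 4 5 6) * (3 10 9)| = 7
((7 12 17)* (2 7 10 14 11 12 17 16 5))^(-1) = ((2 7 17 10 14 11 12 16 5))^(-1) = (2 5 16 12 11 14 10 17 7)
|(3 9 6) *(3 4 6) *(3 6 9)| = 3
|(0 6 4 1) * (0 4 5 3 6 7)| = |(0 7)(1 4)(3 6 5)| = 6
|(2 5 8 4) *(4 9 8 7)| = 4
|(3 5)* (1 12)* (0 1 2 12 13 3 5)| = |(0 1 13 3)(2 12)| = 4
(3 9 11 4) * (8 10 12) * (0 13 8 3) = (0 13 8 10 12 3 9 11 4) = [13, 1, 2, 9, 0, 5, 6, 7, 10, 11, 12, 4, 3, 8]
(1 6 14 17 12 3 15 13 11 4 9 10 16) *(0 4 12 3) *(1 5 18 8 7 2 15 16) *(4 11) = [11, 6, 15, 16, 9, 18, 14, 2, 7, 10, 1, 12, 0, 4, 17, 13, 5, 3, 8] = (0 11 12)(1 6 14 17 3 16 5 18 8 7 2 15 13 4 9 10)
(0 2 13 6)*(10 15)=(0 2 13 6)(10 15)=[2, 1, 13, 3, 4, 5, 0, 7, 8, 9, 15, 11, 12, 6, 14, 10]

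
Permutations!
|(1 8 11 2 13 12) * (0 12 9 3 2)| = |(0 12 1 8 11)(2 13 9 3)| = 20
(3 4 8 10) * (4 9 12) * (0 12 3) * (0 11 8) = [12, 1, 2, 9, 0, 5, 6, 7, 10, 3, 11, 8, 4] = (0 12 4)(3 9)(8 10 11)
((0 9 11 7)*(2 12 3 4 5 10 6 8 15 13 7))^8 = ((0 9 11 2 12 3 4 5 10 6 8 15 13 7))^8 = (0 10 11 8 12 13 4)(2 15 3 7 5 9 6)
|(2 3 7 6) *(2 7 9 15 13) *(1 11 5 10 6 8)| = 35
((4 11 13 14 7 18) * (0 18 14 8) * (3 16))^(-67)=((0 18 4 11 13 8)(3 16)(7 14))^(-67)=(0 8 13 11 4 18)(3 16)(7 14)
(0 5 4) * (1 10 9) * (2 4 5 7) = (0 7 2 4)(1 10 9) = [7, 10, 4, 3, 0, 5, 6, 2, 8, 1, 9]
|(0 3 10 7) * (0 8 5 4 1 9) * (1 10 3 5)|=8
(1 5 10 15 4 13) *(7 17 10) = [0, 5, 2, 3, 13, 7, 6, 17, 8, 9, 15, 11, 12, 1, 14, 4, 16, 10] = (1 5 7 17 10 15 4 13)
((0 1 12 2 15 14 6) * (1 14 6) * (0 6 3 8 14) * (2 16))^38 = ((1 12 16 2 15 3 8 14))^38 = (1 8 15 16)(2 12 14 3)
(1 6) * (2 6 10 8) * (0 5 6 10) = (0 5 6 1)(2 10 8) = [5, 0, 10, 3, 4, 6, 1, 7, 2, 9, 8]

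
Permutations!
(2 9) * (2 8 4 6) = [0, 1, 9, 3, 6, 5, 2, 7, 4, 8] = (2 9 8 4 6)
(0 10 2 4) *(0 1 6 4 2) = (0 10)(1 6 4) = [10, 6, 2, 3, 1, 5, 4, 7, 8, 9, 0]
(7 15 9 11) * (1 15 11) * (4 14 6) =(1 15 9)(4 14 6)(7 11) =[0, 15, 2, 3, 14, 5, 4, 11, 8, 1, 10, 7, 12, 13, 6, 9]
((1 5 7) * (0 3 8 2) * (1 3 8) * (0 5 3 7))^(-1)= (0 5 2 8)(1 3)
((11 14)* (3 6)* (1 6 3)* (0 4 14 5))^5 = (14)(1 6)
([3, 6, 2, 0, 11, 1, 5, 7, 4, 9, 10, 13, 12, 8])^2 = (1 5 6)(4 13)(8 11)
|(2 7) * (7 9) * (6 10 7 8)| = 6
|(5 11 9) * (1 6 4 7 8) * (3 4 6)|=15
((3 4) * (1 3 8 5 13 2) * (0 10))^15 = ((0 10)(1 3 4 8 5 13 2))^15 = (0 10)(1 3 4 8 5 13 2)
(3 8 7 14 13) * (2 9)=(2 9)(3 8 7 14 13)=[0, 1, 9, 8, 4, 5, 6, 14, 7, 2, 10, 11, 12, 3, 13]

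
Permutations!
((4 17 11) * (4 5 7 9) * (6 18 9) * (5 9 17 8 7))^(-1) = (4 9 11 17 18 6 7 8)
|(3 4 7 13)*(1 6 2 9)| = |(1 6 2 9)(3 4 7 13)| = 4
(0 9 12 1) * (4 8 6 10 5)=(0 9 12 1)(4 8 6 10 5)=[9, 0, 2, 3, 8, 4, 10, 7, 6, 12, 5, 11, 1]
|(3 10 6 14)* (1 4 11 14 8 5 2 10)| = |(1 4 11 14 3)(2 10 6 8 5)| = 5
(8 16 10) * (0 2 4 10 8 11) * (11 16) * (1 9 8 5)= [2, 9, 4, 3, 10, 1, 6, 7, 11, 8, 16, 0, 12, 13, 14, 15, 5]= (0 2 4 10 16 5 1 9 8 11)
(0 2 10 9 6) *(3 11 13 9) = [2, 1, 10, 11, 4, 5, 0, 7, 8, 6, 3, 13, 12, 9] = (0 2 10 3 11 13 9 6)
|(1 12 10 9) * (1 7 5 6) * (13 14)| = 14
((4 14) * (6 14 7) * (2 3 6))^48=((2 3 6 14 4 7))^48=(14)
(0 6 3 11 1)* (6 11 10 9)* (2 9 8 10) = [11, 0, 9, 2, 4, 5, 3, 7, 10, 6, 8, 1] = (0 11 1)(2 9 6 3)(8 10)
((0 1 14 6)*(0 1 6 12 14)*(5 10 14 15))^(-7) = (0 1 6)(5 12 10 15 14)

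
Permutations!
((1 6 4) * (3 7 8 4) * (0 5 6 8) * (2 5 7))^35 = ((0 7)(1 8 4)(2 5 6 3))^35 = (0 7)(1 4 8)(2 3 6 5)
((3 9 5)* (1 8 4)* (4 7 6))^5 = (3 5 9)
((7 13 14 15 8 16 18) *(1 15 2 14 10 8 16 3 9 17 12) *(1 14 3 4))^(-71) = (1 15 16 18 7 13 10 8 4)(2 3 9 17 12 14)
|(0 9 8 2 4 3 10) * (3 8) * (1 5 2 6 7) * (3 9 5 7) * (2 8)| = |(0 5 8 6 3 10)(1 7)(2 4)| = 6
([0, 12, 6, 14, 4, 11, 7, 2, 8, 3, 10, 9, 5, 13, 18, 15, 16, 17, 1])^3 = [0, 11, 2, 1, 4, 3, 6, 7, 8, 18, 10, 14, 9, 13, 12, 15, 16, 17, 5]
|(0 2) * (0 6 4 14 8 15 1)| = 8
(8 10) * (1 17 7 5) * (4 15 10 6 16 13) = (1 17 7 5)(4 15 10 8 6 16 13) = [0, 17, 2, 3, 15, 1, 16, 5, 6, 9, 8, 11, 12, 4, 14, 10, 13, 7]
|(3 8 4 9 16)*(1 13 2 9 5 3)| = 20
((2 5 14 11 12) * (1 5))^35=((1 5 14 11 12 2))^35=(1 2 12 11 14 5)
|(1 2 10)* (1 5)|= 4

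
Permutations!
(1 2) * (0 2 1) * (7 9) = [2, 1, 0, 3, 4, 5, 6, 9, 8, 7] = (0 2)(7 9)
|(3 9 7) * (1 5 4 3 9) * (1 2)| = |(1 5 4 3 2)(7 9)| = 10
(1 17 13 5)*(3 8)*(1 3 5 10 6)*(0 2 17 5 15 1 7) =(0 2 17 13 10 6 7)(1 5 3 8 15) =[2, 5, 17, 8, 4, 3, 7, 0, 15, 9, 6, 11, 12, 10, 14, 1, 16, 13]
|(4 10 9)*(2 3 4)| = |(2 3 4 10 9)| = 5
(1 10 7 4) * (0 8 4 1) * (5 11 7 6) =(0 8 4)(1 10 6 5 11 7) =[8, 10, 2, 3, 0, 11, 5, 1, 4, 9, 6, 7]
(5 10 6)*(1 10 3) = (1 10 6 5 3) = [0, 10, 2, 1, 4, 3, 5, 7, 8, 9, 6]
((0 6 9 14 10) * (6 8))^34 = (0 14 6)(8 10 9)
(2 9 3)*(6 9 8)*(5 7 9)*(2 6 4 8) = (3 6 5 7 9)(4 8) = [0, 1, 2, 6, 8, 7, 5, 9, 4, 3]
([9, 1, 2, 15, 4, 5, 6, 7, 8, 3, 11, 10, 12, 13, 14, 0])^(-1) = (0 15 3 9)(10 11)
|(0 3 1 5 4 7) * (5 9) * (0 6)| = 8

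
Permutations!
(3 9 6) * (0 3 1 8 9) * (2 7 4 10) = (0 3)(1 8 9 6)(2 7 4 10) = [3, 8, 7, 0, 10, 5, 1, 4, 9, 6, 2]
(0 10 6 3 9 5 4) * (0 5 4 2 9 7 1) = (0 10 6 3 7 1)(2 9 4 5) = [10, 0, 9, 7, 5, 2, 3, 1, 8, 4, 6]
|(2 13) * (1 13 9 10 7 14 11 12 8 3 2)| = 18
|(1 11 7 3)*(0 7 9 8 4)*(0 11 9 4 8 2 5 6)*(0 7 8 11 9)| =11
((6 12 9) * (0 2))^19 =(0 2)(6 12 9)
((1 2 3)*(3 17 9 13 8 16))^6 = (1 16 13 17)(2 3 8 9)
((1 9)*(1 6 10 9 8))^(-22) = (6 9 10)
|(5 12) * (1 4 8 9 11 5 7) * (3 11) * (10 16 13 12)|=12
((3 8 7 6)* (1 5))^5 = ((1 5)(3 8 7 6))^5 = (1 5)(3 8 7 6)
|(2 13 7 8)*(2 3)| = 5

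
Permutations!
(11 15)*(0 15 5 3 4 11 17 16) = [15, 1, 2, 4, 11, 3, 6, 7, 8, 9, 10, 5, 12, 13, 14, 17, 0, 16] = (0 15 17 16)(3 4 11 5)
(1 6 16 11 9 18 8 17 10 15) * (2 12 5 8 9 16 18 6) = (1 2 12 5 8 17 10 15)(6 18 9)(11 16) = [0, 2, 12, 3, 4, 8, 18, 7, 17, 6, 15, 16, 5, 13, 14, 1, 11, 10, 9]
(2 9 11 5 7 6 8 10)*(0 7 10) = (0 7 6 8)(2 9 11 5 10) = [7, 1, 9, 3, 4, 10, 8, 6, 0, 11, 2, 5]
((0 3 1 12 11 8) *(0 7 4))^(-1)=(0 4 7 8 11 12 1 3)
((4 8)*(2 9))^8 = (9)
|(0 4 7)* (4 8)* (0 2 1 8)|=5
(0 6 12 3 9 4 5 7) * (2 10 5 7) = (0 6 12 3 9 4 7)(2 10 5) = [6, 1, 10, 9, 7, 2, 12, 0, 8, 4, 5, 11, 3]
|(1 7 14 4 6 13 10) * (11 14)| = 8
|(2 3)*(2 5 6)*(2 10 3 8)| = 4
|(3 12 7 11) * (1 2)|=|(1 2)(3 12 7 11)|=4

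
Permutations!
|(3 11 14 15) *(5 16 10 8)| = 4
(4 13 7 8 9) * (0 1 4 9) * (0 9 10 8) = [1, 4, 2, 3, 13, 5, 6, 0, 9, 10, 8, 11, 12, 7] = (0 1 4 13 7)(8 9 10)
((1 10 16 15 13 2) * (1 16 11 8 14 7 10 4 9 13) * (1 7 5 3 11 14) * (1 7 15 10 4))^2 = ((2 16 10 14 5 3 11 8 7 4 9 13))^2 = (2 10 5 11 7 9)(3 8 4 13 16 14)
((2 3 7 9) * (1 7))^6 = (1 7 9 2 3)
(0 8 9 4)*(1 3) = [8, 3, 2, 1, 0, 5, 6, 7, 9, 4] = (0 8 9 4)(1 3)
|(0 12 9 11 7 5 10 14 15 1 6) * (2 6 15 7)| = |(0 12 9 11 2 6)(1 15)(5 10 14 7)| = 12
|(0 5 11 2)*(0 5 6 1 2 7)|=|(0 6 1 2 5 11 7)|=7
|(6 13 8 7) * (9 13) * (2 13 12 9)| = 10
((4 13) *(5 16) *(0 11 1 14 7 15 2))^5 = (0 15 14 11 2 7 1)(4 13)(5 16)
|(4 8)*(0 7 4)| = 4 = |(0 7 4 8)|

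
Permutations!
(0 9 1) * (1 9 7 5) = [7, 0, 2, 3, 4, 1, 6, 5, 8, 9] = (9)(0 7 5 1)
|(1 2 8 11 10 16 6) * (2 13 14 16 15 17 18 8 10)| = |(1 13 14 16 6)(2 10 15 17 18 8 11)| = 35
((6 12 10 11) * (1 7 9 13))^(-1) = (1 13 9 7)(6 11 10 12)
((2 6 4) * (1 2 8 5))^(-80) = ((1 2 6 4 8 5))^(-80) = (1 8 6)(2 5 4)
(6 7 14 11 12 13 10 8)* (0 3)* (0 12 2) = [3, 1, 0, 12, 4, 5, 7, 14, 6, 9, 8, 2, 13, 10, 11] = (0 3 12 13 10 8 6 7 14 11 2)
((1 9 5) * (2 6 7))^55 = (1 9 5)(2 6 7)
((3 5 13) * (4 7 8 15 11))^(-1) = (3 13 5)(4 11 15 8 7)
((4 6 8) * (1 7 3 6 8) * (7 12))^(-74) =(1 12 7 3 6)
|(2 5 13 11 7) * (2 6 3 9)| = |(2 5 13 11 7 6 3 9)| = 8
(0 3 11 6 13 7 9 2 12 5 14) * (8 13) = [3, 1, 12, 11, 4, 14, 8, 9, 13, 2, 10, 6, 5, 7, 0] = (0 3 11 6 8 13 7 9 2 12 5 14)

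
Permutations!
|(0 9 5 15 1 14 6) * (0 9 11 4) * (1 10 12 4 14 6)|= |(0 11 14 1 6 9 5 15 10 12 4)|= 11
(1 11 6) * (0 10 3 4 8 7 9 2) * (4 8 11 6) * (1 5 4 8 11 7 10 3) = (0 3 11 8 10 1 6 5 4 7 9 2) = [3, 6, 0, 11, 7, 4, 5, 9, 10, 2, 1, 8]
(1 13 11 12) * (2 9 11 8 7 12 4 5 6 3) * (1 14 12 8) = (1 13)(2 9 11 4 5 6 3)(7 8)(12 14) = [0, 13, 9, 2, 5, 6, 3, 8, 7, 11, 10, 4, 14, 1, 12]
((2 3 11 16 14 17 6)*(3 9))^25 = (2 9 3 11 16 14 17 6)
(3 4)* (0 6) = (0 6)(3 4) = [6, 1, 2, 4, 3, 5, 0]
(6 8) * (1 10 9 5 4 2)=(1 10 9 5 4 2)(6 8)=[0, 10, 1, 3, 2, 4, 8, 7, 6, 5, 9]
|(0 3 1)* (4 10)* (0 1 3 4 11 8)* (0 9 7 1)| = 8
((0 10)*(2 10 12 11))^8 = ((0 12 11 2 10))^8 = (0 2 12 10 11)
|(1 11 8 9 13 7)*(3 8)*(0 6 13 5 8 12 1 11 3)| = |(0 6 13 7 11)(1 3 12)(5 8 9)| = 15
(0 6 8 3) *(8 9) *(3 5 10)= (0 6 9 8 5 10 3)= [6, 1, 2, 0, 4, 10, 9, 7, 5, 8, 3]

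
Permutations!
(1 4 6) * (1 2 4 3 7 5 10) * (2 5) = (1 3 7 2 4 6 5 10) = [0, 3, 4, 7, 6, 10, 5, 2, 8, 9, 1]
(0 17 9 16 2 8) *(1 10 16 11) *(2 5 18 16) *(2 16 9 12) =(0 17 12 2 8)(1 10 16 5 18 9 11) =[17, 10, 8, 3, 4, 18, 6, 7, 0, 11, 16, 1, 2, 13, 14, 15, 5, 12, 9]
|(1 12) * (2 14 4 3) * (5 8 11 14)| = 14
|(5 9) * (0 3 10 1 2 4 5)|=|(0 3 10 1 2 4 5 9)|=8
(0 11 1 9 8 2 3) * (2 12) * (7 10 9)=(0 11 1 7 10 9 8 12 2 3)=[11, 7, 3, 0, 4, 5, 6, 10, 12, 8, 9, 1, 2]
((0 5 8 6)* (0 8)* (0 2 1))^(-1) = (0 1 2 5)(6 8)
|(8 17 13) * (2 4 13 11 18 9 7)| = 9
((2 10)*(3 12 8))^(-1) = ((2 10)(3 12 8))^(-1) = (2 10)(3 8 12)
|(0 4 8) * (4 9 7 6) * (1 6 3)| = |(0 9 7 3 1 6 4 8)| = 8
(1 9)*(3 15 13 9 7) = (1 7 3 15 13 9) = [0, 7, 2, 15, 4, 5, 6, 3, 8, 1, 10, 11, 12, 9, 14, 13]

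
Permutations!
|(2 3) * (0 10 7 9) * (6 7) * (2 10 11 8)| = 9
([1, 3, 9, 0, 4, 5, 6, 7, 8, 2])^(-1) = (0 3 1)(2 9)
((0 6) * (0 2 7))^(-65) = (0 7 2 6)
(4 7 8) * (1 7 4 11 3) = (1 7 8 11 3) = [0, 7, 2, 1, 4, 5, 6, 8, 11, 9, 10, 3]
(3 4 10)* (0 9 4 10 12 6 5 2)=(0 9 4 12 6 5 2)(3 10)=[9, 1, 0, 10, 12, 2, 5, 7, 8, 4, 3, 11, 6]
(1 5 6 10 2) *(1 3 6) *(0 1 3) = (0 1 5 3 6 10 2) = [1, 5, 0, 6, 4, 3, 10, 7, 8, 9, 2]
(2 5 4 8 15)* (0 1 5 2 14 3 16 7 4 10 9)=(0 1 5 10 9)(3 16 7 4 8 15 14)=[1, 5, 2, 16, 8, 10, 6, 4, 15, 0, 9, 11, 12, 13, 3, 14, 7]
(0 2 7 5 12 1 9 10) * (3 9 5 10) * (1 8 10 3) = (0 2 7 3 9 1 5 12 8 10) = [2, 5, 7, 9, 4, 12, 6, 3, 10, 1, 0, 11, 8]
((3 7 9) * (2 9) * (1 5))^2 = ((1 5)(2 9 3 7))^2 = (2 3)(7 9)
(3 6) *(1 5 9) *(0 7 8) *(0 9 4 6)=[7, 5, 2, 0, 6, 4, 3, 8, 9, 1]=(0 7 8 9 1 5 4 6 3)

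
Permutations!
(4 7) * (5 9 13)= [0, 1, 2, 3, 7, 9, 6, 4, 8, 13, 10, 11, 12, 5]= (4 7)(5 9 13)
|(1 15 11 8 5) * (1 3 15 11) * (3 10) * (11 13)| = 8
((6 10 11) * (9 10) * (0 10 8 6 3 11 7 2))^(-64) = (11)(6 8 9)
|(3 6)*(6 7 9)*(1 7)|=5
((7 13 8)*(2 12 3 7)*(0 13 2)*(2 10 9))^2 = (0 8 13)(2 3 10)(7 9 12)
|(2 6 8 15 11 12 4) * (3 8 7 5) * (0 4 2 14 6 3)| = |(0 4 14 6 7 5)(2 3 8 15 11 12)| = 6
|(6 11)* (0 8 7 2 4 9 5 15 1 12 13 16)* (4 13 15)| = 6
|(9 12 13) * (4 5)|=|(4 5)(9 12 13)|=6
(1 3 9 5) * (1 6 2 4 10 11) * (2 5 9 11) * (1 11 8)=(11)(1 3 8)(2 4 10)(5 6)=[0, 3, 4, 8, 10, 6, 5, 7, 1, 9, 2, 11]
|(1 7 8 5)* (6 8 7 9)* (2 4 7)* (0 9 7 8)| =6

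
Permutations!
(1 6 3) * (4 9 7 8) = (1 6 3)(4 9 7 8) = [0, 6, 2, 1, 9, 5, 3, 8, 4, 7]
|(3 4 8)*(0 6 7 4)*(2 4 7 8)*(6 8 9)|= |(0 8 3)(2 4)(6 9)|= 6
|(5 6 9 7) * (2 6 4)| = 6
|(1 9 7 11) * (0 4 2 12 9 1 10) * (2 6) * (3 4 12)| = |(0 12 9 7 11 10)(2 3 4 6)| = 12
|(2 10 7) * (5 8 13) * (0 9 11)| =|(0 9 11)(2 10 7)(5 8 13)| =3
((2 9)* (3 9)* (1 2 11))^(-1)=((1 2 3 9 11))^(-1)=(1 11 9 3 2)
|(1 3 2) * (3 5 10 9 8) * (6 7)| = 14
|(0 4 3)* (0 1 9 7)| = 6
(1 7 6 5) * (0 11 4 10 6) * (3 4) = [11, 7, 2, 4, 10, 1, 5, 0, 8, 9, 6, 3] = (0 11 3 4 10 6 5 1 7)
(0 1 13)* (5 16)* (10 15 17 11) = (0 1 13)(5 16)(10 15 17 11) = [1, 13, 2, 3, 4, 16, 6, 7, 8, 9, 15, 10, 12, 0, 14, 17, 5, 11]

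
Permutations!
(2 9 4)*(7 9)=[0, 1, 7, 3, 2, 5, 6, 9, 8, 4]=(2 7 9 4)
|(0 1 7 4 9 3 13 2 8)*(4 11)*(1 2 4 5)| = |(0 2 8)(1 7 11 5)(3 13 4 9)| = 12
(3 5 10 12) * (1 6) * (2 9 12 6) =(1 2 9 12 3 5 10 6) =[0, 2, 9, 5, 4, 10, 1, 7, 8, 12, 6, 11, 3]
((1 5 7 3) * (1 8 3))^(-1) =((1 5 7)(3 8))^(-1) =(1 7 5)(3 8)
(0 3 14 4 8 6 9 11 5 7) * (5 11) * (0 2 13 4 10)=[3, 1, 13, 14, 8, 7, 9, 2, 6, 5, 0, 11, 12, 4, 10]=(0 3 14 10)(2 13 4 8 6 9 5 7)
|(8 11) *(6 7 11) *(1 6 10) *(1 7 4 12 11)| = 8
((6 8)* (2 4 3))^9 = (6 8)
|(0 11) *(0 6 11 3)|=2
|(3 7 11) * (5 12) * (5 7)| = 5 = |(3 5 12 7 11)|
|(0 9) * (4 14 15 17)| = 4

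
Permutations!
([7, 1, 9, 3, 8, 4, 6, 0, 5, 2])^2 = [0, 1, 2, 3, 5, 8, 6, 7, 4, 9]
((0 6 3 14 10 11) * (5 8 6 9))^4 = (0 6 11 8 10 5 14 9 3) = ((0 9 5 8 6 3 14 10 11))^4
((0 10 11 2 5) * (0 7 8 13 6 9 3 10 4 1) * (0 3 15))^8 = (0 7 1 13 10 9 2)(3 6 11 15 5 4 8)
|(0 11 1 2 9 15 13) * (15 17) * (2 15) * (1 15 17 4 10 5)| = |(0 11 15 13)(1 17 2 9 4 10 5)| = 28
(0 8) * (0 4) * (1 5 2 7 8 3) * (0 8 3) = (1 5 2 7 3)(4 8) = [0, 5, 7, 1, 8, 2, 6, 3, 4]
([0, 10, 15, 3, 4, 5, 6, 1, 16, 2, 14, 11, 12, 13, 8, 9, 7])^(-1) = (1 7 16 8 14 10)(2 9 15)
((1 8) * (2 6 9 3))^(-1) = ((1 8)(2 6 9 3))^(-1) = (1 8)(2 3 9 6)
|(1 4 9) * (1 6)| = 4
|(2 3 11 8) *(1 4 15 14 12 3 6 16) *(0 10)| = 22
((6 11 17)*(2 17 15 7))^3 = ((2 17 6 11 15 7))^3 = (2 11)(6 7)(15 17)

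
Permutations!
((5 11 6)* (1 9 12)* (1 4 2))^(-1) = ((1 9 12 4 2)(5 11 6))^(-1) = (1 2 4 12 9)(5 6 11)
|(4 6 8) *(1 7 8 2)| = 6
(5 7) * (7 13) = (5 13 7) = [0, 1, 2, 3, 4, 13, 6, 5, 8, 9, 10, 11, 12, 7]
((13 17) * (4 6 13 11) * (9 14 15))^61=((4 6 13 17 11)(9 14 15))^61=(4 6 13 17 11)(9 14 15)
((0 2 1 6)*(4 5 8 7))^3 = (0 6 1 2)(4 7 8 5)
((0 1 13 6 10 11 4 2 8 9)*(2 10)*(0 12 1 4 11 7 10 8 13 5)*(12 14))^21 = (0 12 8 5 14 4 1 9)(7 10)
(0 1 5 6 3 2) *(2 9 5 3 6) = (0 1 3 9 5 2) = [1, 3, 0, 9, 4, 2, 6, 7, 8, 5]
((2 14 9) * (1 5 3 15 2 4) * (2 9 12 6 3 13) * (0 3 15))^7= (0 3)(1 15 14 5 9 12 13 4 6 2)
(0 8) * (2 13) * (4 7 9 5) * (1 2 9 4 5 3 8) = (0 1 2 13 9 3 8)(4 7) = [1, 2, 13, 8, 7, 5, 6, 4, 0, 3, 10, 11, 12, 9]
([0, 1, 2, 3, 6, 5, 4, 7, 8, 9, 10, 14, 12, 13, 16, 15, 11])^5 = [0, 1, 2, 3, 6, 5, 4, 7, 8, 9, 10, 16, 12, 13, 11, 15, 14]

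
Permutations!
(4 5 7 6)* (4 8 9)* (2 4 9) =(9)(2 4 5 7 6 8) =[0, 1, 4, 3, 5, 7, 8, 6, 2, 9]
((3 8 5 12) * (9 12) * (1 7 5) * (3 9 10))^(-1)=((1 7 5 10 3 8)(9 12))^(-1)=(1 8 3 10 5 7)(9 12)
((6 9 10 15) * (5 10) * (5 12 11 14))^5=((5 10 15 6 9 12 11 14))^5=(5 12 15 14 9 10 11 6)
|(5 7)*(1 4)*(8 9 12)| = 6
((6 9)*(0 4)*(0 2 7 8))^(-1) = (0 8 7 2 4)(6 9)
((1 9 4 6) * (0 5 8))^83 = (0 8 5)(1 6 4 9)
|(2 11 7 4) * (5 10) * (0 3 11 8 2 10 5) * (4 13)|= |(0 3 11 7 13 4 10)(2 8)|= 14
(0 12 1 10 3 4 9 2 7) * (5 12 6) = (0 6 5 12 1 10 3 4 9 2 7) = [6, 10, 7, 4, 9, 12, 5, 0, 8, 2, 3, 11, 1]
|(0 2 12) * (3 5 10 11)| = 12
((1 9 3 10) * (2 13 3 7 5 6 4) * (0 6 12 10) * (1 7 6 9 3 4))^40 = ((0 9 6 1 3)(2 13 4)(5 12 10 7))^40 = (2 13 4)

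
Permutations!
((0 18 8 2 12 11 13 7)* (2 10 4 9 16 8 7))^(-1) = ((0 18 7)(2 12 11 13)(4 9 16 8 10))^(-1) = (0 7 18)(2 13 11 12)(4 10 8 16 9)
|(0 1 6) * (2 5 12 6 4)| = |(0 1 4 2 5 12 6)| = 7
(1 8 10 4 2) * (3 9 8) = (1 3 9 8 10 4 2) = [0, 3, 1, 9, 2, 5, 6, 7, 10, 8, 4]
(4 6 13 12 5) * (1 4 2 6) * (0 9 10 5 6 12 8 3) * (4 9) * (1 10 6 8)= (0 4 10 5 2 12 8 3)(1 9 6 13)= [4, 9, 12, 0, 10, 2, 13, 7, 3, 6, 5, 11, 8, 1]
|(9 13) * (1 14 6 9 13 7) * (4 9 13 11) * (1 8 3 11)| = 12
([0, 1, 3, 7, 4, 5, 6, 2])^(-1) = [0, 1, 7, 2, 4, 5, 6, 3]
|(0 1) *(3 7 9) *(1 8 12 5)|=15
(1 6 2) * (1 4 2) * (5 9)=(1 6)(2 4)(5 9)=[0, 6, 4, 3, 2, 9, 1, 7, 8, 5]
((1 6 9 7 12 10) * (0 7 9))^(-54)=((0 7 12 10 1 6))^(-54)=(12)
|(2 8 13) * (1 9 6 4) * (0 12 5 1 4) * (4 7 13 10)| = |(0 12 5 1 9 6)(2 8 10 4 7 13)| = 6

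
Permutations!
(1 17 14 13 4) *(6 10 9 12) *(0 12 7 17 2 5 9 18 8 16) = (0 12 6 10 18 8 16)(1 2 5 9 7 17 14 13 4) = [12, 2, 5, 3, 1, 9, 10, 17, 16, 7, 18, 11, 6, 4, 13, 15, 0, 14, 8]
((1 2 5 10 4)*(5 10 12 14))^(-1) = (1 4 10 2)(5 14 12)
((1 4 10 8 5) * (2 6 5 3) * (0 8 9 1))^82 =((0 8 3 2 6 5)(1 4 10 9))^82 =(0 6 3)(1 10)(2 8 5)(4 9)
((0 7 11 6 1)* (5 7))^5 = (0 1 6 11 7 5) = ((0 5 7 11 6 1))^5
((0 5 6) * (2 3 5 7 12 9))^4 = ((0 7 12 9 2 3 5 6))^4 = (0 2)(3 7)(5 12)(6 9)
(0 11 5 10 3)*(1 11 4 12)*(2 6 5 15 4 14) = (0 14 2 6 5 10 3)(1 11 15 4 12) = [14, 11, 6, 0, 12, 10, 5, 7, 8, 9, 3, 15, 1, 13, 2, 4]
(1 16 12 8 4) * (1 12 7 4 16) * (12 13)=(4 13 12 8 16 7)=[0, 1, 2, 3, 13, 5, 6, 4, 16, 9, 10, 11, 8, 12, 14, 15, 7]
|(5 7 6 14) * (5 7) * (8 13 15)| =3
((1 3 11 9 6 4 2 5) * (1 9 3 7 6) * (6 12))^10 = (1 12 4 5)(2 9 7 6)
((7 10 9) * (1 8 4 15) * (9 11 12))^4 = ((1 8 4 15)(7 10 11 12 9))^4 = (15)(7 9 12 11 10)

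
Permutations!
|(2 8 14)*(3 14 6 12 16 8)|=|(2 3 14)(6 12 16 8)|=12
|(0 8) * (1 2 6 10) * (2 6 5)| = 6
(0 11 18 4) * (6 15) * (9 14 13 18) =(0 11 9 14 13 18 4)(6 15) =[11, 1, 2, 3, 0, 5, 15, 7, 8, 14, 10, 9, 12, 18, 13, 6, 16, 17, 4]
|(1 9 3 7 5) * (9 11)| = 6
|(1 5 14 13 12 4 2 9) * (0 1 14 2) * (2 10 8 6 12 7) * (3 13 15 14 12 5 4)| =12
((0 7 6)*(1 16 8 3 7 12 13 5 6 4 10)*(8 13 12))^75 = (0 5 16 10 7 8 6 13 1 4 3)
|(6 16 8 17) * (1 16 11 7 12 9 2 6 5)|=30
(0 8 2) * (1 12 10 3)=(0 8 2)(1 12 10 3)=[8, 12, 0, 1, 4, 5, 6, 7, 2, 9, 3, 11, 10]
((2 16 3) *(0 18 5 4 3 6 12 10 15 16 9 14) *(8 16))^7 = (0 14 9 2 3 4 5 18)(6 12 10 15 8 16)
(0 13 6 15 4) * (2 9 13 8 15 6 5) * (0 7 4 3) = (0 8 15 3)(2 9 13 5)(4 7) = [8, 1, 9, 0, 7, 2, 6, 4, 15, 13, 10, 11, 12, 5, 14, 3]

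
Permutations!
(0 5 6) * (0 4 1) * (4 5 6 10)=(0 6 5 10 4 1)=[6, 0, 2, 3, 1, 10, 5, 7, 8, 9, 4]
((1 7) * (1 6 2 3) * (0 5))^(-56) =(1 3 2 6 7)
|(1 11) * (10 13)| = |(1 11)(10 13)| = 2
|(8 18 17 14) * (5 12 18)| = |(5 12 18 17 14 8)| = 6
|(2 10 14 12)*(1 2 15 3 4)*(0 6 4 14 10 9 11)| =28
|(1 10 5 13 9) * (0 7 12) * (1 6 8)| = |(0 7 12)(1 10 5 13 9 6 8)| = 21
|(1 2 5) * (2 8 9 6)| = 6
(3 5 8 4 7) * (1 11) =(1 11)(3 5 8 4 7) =[0, 11, 2, 5, 7, 8, 6, 3, 4, 9, 10, 1]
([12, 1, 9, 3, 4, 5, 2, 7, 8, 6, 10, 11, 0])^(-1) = (0 12)(2 6 9)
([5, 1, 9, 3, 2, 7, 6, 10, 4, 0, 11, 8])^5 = [8, 1, 10, 3, 7, 4, 6, 2, 5, 11, 9, 0]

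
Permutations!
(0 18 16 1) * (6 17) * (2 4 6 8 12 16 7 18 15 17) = (0 15 17 8 12 16 1)(2 4 6)(7 18) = [15, 0, 4, 3, 6, 5, 2, 18, 12, 9, 10, 11, 16, 13, 14, 17, 1, 8, 7]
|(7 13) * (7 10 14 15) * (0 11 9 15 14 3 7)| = |(0 11 9 15)(3 7 13 10)| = 4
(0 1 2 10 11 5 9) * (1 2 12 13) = (0 2 10 11 5 9)(1 12 13) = [2, 12, 10, 3, 4, 9, 6, 7, 8, 0, 11, 5, 13, 1]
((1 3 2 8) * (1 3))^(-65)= ((2 8 3))^(-65)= (2 8 3)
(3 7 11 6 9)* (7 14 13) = [0, 1, 2, 14, 4, 5, 9, 11, 8, 3, 10, 6, 12, 7, 13] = (3 14 13 7 11 6 9)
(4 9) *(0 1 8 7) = [1, 8, 2, 3, 9, 5, 6, 0, 7, 4] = (0 1 8 7)(4 9)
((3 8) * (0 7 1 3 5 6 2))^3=((0 7 1 3 8 5 6 2))^3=(0 3 6 7 8 2 1 5)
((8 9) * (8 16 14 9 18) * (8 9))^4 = ((8 18 9 16 14))^4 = (8 14 16 9 18)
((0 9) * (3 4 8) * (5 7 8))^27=((0 9)(3 4 5 7 8))^27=(0 9)(3 5 8 4 7)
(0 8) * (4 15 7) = (0 8)(4 15 7) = [8, 1, 2, 3, 15, 5, 6, 4, 0, 9, 10, 11, 12, 13, 14, 7]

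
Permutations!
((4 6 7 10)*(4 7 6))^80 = ((7 10))^80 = (10)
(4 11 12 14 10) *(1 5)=(1 5)(4 11 12 14 10)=[0, 5, 2, 3, 11, 1, 6, 7, 8, 9, 4, 12, 14, 13, 10]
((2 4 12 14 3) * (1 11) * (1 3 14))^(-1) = ((14)(1 11 3 2 4 12))^(-1) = (14)(1 12 4 2 3 11)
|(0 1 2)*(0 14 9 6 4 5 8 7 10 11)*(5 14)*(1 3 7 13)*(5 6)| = |(0 3 7 10 11)(1 2 6 4 14 9 5 8 13)| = 45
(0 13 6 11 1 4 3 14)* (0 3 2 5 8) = [13, 4, 5, 14, 2, 8, 11, 7, 0, 9, 10, 1, 12, 6, 3] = (0 13 6 11 1 4 2 5 8)(3 14)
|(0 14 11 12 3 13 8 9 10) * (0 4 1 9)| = |(0 14 11 12 3 13 8)(1 9 10 4)| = 28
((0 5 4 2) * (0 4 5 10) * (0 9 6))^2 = (0 9)(6 10)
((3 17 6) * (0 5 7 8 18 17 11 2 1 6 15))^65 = (0 7 18 15 5 8 17)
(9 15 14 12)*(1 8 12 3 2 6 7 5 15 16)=(1 8 12 9 16)(2 6 7 5 15 14 3)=[0, 8, 6, 2, 4, 15, 7, 5, 12, 16, 10, 11, 9, 13, 3, 14, 1]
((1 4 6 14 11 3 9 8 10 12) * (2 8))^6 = (1 9 4 2 6 8 14 10 11 12 3)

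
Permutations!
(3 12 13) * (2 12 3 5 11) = (2 12 13 5 11) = [0, 1, 12, 3, 4, 11, 6, 7, 8, 9, 10, 2, 13, 5]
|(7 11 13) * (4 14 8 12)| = |(4 14 8 12)(7 11 13)| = 12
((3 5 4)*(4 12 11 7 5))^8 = (12)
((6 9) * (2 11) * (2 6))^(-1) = (2 9 6 11)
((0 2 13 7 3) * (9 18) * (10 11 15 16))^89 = ((0 2 13 7 3)(9 18)(10 11 15 16))^89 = (0 3 7 13 2)(9 18)(10 11 15 16)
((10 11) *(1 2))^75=(1 2)(10 11)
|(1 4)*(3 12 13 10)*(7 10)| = |(1 4)(3 12 13 7 10)| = 10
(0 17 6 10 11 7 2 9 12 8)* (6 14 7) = [17, 1, 9, 3, 4, 5, 10, 2, 0, 12, 11, 6, 8, 13, 7, 15, 16, 14] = (0 17 14 7 2 9 12 8)(6 10 11)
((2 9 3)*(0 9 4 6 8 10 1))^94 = (0 4 1 2 10 3 8 9 6) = ((0 9 3 2 4 6 8 10 1))^94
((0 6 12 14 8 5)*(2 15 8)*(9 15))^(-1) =(0 5 8 15 9 2 14 12 6)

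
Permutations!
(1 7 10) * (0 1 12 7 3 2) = [1, 3, 0, 2, 4, 5, 6, 10, 8, 9, 12, 11, 7] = (0 1 3 2)(7 10 12)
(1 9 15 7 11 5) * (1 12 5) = (1 9 15 7 11)(5 12) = [0, 9, 2, 3, 4, 12, 6, 11, 8, 15, 10, 1, 5, 13, 14, 7]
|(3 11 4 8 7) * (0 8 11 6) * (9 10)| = 10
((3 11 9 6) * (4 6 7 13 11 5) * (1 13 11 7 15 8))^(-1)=(1 8 15 9 11 7 13)(3 6 4 5)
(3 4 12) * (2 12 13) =(2 12 3 4 13) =[0, 1, 12, 4, 13, 5, 6, 7, 8, 9, 10, 11, 3, 2]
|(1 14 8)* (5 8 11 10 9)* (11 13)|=|(1 14 13 11 10 9 5 8)|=8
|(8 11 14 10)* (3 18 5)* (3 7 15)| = 20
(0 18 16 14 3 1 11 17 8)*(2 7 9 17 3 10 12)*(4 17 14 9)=(0 18 16 9 14 10 12 2 7 4 17 8)(1 11 3)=[18, 11, 7, 1, 17, 5, 6, 4, 0, 14, 12, 3, 2, 13, 10, 15, 9, 8, 16]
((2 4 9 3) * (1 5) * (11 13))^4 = (13)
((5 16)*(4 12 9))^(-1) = (4 9 12)(5 16)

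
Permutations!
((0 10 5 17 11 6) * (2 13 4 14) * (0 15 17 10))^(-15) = ((2 13 4 14)(5 10)(6 15 17 11))^(-15) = (2 13 4 14)(5 10)(6 15 17 11)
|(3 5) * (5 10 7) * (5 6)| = |(3 10 7 6 5)| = 5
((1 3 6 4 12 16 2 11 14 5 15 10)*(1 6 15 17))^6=(1 12 17 4 5 6 14 10 11 15 2 3 16)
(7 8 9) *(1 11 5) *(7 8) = (1 11 5)(8 9) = [0, 11, 2, 3, 4, 1, 6, 7, 9, 8, 10, 5]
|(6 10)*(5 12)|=|(5 12)(6 10)|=2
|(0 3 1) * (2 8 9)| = 3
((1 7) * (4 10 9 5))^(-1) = (1 7)(4 5 9 10)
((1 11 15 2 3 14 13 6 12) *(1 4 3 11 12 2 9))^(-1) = ((1 12 4 3 14 13 6 2 11 15 9))^(-1) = (1 9 15 11 2 6 13 14 3 4 12)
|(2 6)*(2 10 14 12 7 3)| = |(2 6 10 14 12 7 3)| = 7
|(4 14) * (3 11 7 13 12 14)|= |(3 11 7 13 12 14 4)|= 7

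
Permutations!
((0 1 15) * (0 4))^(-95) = (0 1 15 4) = ((0 1 15 4))^(-95)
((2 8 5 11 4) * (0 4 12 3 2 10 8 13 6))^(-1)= (0 6 13 2 3 12 11 5 8 10 4)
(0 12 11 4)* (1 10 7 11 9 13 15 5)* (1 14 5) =(0 12 9 13 15 1 10 7 11 4)(5 14) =[12, 10, 2, 3, 0, 14, 6, 11, 8, 13, 7, 4, 9, 15, 5, 1]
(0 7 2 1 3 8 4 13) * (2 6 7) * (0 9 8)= [2, 3, 1, 0, 13, 5, 7, 6, 4, 8, 10, 11, 12, 9]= (0 2 1 3)(4 13 9 8)(6 7)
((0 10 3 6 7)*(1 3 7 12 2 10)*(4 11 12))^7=(0 2 4 1 10 11 3 7 12 6)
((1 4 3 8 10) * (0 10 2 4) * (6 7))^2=(0 1 10)(2 3)(4 8)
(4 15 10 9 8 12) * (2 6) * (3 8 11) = [0, 1, 6, 8, 15, 5, 2, 7, 12, 11, 9, 3, 4, 13, 14, 10] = (2 6)(3 8 12 4 15 10 9 11)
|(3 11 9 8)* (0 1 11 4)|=7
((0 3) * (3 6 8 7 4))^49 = (0 6 8 7 4 3)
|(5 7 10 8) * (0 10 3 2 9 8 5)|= 8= |(0 10 5 7 3 2 9 8)|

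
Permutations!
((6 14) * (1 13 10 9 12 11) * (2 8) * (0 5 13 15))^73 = ((0 5 13 10 9 12 11 1 15)(2 8)(6 14))^73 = (0 5 13 10 9 12 11 1 15)(2 8)(6 14)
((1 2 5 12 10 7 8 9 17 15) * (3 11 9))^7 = (1 3 5 9 10 15 8 2 11 12 17 7)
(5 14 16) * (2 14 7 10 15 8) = (2 14 16 5 7 10 15 8) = [0, 1, 14, 3, 4, 7, 6, 10, 2, 9, 15, 11, 12, 13, 16, 8, 5]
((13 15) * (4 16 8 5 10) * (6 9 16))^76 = ((4 6 9 16 8 5 10)(13 15))^76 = (4 10 5 8 16 9 6)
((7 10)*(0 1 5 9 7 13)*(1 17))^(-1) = ((0 17 1 5 9 7 10 13))^(-1) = (0 13 10 7 9 5 1 17)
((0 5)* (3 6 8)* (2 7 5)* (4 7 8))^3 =((0 2 8 3 6 4 7 5))^3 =(0 3 7 2 6 5 8 4)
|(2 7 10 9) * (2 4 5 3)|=|(2 7 10 9 4 5 3)|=7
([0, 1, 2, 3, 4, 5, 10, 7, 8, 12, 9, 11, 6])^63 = [0, 1, 2, 3, 4, 5, 12, 7, 8, 10, 6, 11, 9]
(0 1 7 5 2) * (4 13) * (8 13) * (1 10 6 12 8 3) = [10, 7, 0, 1, 3, 2, 12, 5, 13, 9, 6, 11, 8, 4] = (0 10 6 12 8 13 4 3 1 7 5 2)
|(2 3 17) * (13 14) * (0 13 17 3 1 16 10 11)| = |(0 13 14 17 2 1 16 10 11)| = 9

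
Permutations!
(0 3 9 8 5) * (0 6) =(0 3 9 8 5 6) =[3, 1, 2, 9, 4, 6, 0, 7, 5, 8]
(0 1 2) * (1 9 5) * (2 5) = [9, 5, 0, 3, 4, 1, 6, 7, 8, 2] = (0 9 2)(1 5)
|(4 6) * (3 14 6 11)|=|(3 14 6 4 11)|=5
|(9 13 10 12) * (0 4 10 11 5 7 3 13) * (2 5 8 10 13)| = 8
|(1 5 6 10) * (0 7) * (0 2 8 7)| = |(1 5 6 10)(2 8 7)| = 12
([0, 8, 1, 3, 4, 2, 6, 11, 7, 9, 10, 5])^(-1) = (1 2 5 11 7 8)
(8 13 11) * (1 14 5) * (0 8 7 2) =(0 8 13 11 7 2)(1 14 5) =[8, 14, 0, 3, 4, 1, 6, 2, 13, 9, 10, 7, 12, 11, 5]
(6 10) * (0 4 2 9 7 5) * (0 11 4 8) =(0 8)(2 9 7 5 11 4)(6 10) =[8, 1, 9, 3, 2, 11, 10, 5, 0, 7, 6, 4]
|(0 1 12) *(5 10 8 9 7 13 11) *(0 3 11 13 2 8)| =|(13)(0 1 12 3 11 5 10)(2 8 9 7)| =28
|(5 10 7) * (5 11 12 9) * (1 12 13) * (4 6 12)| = |(1 4 6 12 9 5 10 7 11 13)| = 10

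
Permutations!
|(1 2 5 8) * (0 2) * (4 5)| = |(0 2 4 5 8 1)| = 6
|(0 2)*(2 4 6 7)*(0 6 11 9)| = |(0 4 11 9)(2 6 7)| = 12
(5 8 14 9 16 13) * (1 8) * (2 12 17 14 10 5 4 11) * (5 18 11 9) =[0, 8, 12, 3, 9, 1, 6, 7, 10, 16, 18, 2, 17, 4, 5, 15, 13, 14, 11] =(1 8 10 18 11 2 12 17 14 5)(4 9 16 13)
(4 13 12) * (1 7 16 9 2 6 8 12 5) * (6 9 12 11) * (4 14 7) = (1 4 13 5)(2 9)(6 8 11)(7 16 12 14) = [0, 4, 9, 3, 13, 1, 8, 16, 11, 2, 10, 6, 14, 5, 7, 15, 12]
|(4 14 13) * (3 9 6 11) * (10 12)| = |(3 9 6 11)(4 14 13)(10 12)| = 12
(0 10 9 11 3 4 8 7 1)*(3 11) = (11)(0 10 9 3 4 8 7 1) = [10, 0, 2, 4, 8, 5, 6, 1, 7, 3, 9, 11]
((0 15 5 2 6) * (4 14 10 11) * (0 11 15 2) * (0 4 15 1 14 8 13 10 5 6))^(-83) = ((0 2)(1 14 5 4 8 13 10)(6 11 15))^(-83) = (0 2)(1 14 5 4 8 13 10)(6 11 15)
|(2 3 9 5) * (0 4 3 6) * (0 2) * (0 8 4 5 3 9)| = 6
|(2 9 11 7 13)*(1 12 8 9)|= 8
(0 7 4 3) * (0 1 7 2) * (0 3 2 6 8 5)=(0 6 8 5)(1 7 4 2 3)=[6, 7, 3, 1, 2, 0, 8, 4, 5]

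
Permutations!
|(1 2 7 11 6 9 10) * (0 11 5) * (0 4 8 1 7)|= 11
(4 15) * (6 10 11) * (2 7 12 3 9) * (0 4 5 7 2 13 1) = (0 4 15 5 7 12 3 9 13 1)(6 10 11) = [4, 0, 2, 9, 15, 7, 10, 12, 8, 13, 11, 6, 3, 1, 14, 5]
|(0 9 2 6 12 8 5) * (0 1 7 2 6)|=9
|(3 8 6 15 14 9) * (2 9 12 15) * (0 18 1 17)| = |(0 18 1 17)(2 9 3 8 6)(12 15 14)| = 60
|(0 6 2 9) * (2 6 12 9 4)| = 6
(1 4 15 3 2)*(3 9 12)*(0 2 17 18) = [2, 4, 1, 17, 15, 5, 6, 7, 8, 12, 10, 11, 3, 13, 14, 9, 16, 18, 0] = (0 2 1 4 15 9 12 3 17 18)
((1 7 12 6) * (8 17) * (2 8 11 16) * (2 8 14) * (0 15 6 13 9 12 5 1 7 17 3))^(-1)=(0 3 8 16 11 17 1 5 7 6 15)(2 14)(9 13 12)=((0 15 6 7 5 1 17 11 16 8 3)(2 14)(9 12 13))^(-1)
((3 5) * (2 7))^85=((2 7)(3 5))^85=(2 7)(3 5)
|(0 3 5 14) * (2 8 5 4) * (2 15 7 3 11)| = 12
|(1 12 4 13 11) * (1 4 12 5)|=6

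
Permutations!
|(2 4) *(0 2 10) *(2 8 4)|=4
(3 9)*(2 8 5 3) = (2 8 5 3 9) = [0, 1, 8, 9, 4, 3, 6, 7, 5, 2]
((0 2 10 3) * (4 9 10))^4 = ((0 2 4 9 10 3))^4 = (0 10 4)(2 3 9)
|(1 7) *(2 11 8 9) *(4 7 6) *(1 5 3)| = 12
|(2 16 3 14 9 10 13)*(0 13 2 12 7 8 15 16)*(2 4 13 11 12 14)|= |(0 11 12 7 8 15 16 3 2)(4 13 14 9 10)|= 45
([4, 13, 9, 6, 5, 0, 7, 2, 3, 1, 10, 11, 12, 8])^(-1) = (0 5 4)(1 9 2 7 6 3 8 13)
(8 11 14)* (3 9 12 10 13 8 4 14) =(3 9 12 10 13 8 11)(4 14) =[0, 1, 2, 9, 14, 5, 6, 7, 11, 12, 13, 3, 10, 8, 4]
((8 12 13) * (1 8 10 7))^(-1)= ((1 8 12 13 10 7))^(-1)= (1 7 10 13 12 8)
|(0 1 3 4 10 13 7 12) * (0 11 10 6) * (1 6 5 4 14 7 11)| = |(0 6)(1 3 14 7 12)(4 5)(10 13 11)| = 30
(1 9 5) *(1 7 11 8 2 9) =[0, 1, 9, 3, 4, 7, 6, 11, 2, 5, 10, 8] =(2 9 5 7 11 8)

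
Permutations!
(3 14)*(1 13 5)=(1 13 5)(3 14)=[0, 13, 2, 14, 4, 1, 6, 7, 8, 9, 10, 11, 12, 5, 3]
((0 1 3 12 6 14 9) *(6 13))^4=((0 1 3 12 13 6 14 9))^4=(0 13)(1 6)(3 14)(9 12)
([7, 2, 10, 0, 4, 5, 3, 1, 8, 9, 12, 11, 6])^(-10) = (0 6 10 1)(2 7 3 12)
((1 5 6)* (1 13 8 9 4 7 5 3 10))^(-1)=((1 3 10)(4 7 5 6 13 8 9))^(-1)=(1 10 3)(4 9 8 13 6 5 7)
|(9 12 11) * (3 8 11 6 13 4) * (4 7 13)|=14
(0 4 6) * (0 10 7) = (0 4 6 10 7) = [4, 1, 2, 3, 6, 5, 10, 0, 8, 9, 7]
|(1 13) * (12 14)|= 2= |(1 13)(12 14)|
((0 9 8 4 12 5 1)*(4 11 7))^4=(0 7 1 11 5 8 12 9 4)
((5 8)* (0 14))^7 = ((0 14)(5 8))^7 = (0 14)(5 8)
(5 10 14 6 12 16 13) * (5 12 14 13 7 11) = (5 10 13 12 16 7 11)(6 14) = [0, 1, 2, 3, 4, 10, 14, 11, 8, 9, 13, 5, 16, 12, 6, 15, 7]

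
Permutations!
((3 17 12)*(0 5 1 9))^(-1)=(0 9 1 5)(3 12 17)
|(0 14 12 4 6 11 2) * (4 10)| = 8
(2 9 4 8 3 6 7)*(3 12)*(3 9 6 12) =(2 6 7)(3 12 9 4 8) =[0, 1, 6, 12, 8, 5, 7, 2, 3, 4, 10, 11, 9]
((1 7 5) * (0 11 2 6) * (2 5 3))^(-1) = ((0 11 5 1 7 3 2 6))^(-1) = (0 6 2 3 7 1 5 11)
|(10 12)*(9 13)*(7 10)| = 6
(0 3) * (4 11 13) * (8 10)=(0 3)(4 11 13)(8 10)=[3, 1, 2, 0, 11, 5, 6, 7, 10, 9, 8, 13, 12, 4]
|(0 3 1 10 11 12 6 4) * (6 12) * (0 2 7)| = |(12)(0 3 1 10 11 6 4 2 7)| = 9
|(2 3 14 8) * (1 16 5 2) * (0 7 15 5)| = 10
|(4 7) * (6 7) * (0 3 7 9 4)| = |(0 3 7)(4 6 9)| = 3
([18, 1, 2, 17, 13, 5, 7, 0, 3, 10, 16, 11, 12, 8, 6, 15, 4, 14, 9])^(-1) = (0 7 6 14 17 3 8 13 4 16 10 9 18)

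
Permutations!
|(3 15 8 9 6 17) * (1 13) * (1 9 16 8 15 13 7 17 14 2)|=|(1 7 17 3 13 9 6 14 2)(8 16)|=18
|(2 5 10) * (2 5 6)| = 2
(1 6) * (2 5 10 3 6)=(1 2 5 10 3 6)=[0, 2, 5, 6, 4, 10, 1, 7, 8, 9, 3]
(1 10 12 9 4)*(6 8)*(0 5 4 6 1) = (0 5 4)(1 10 12 9 6 8) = [5, 10, 2, 3, 0, 4, 8, 7, 1, 6, 12, 11, 9]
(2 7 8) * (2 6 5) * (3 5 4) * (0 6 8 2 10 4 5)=(0 6 5 10 4 3)(2 7)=[6, 1, 7, 0, 3, 10, 5, 2, 8, 9, 4]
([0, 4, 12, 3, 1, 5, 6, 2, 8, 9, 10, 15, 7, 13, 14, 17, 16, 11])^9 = (17)(1 4)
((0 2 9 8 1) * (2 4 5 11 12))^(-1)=(0 1 8 9 2 12 11 5 4)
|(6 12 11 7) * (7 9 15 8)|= 7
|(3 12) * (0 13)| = 2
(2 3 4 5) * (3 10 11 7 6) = (2 10 11 7 6 3 4 5) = [0, 1, 10, 4, 5, 2, 3, 6, 8, 9, 11, 7]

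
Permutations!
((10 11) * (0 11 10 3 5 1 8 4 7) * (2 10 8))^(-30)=((0 11 3 5 1 2 10 8 4 7))^(-30)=(11)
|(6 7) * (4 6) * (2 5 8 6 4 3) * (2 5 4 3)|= 7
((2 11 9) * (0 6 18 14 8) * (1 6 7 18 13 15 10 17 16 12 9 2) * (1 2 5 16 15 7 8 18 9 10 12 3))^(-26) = (18)(1 9 16 13 11)(2 3 7 5 6)(10 15)(12 17)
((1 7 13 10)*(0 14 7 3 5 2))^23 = ((0 14 7 13 10 1 3 5 2))^23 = (0 1 14 3 7 5 13 2 10)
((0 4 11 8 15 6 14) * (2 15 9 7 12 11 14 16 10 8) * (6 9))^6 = (6 10)(8 16)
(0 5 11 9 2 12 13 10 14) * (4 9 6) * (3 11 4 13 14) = (0 5 4 9 2 12 14)(3 11 6 13 10) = [5, 1, 12, 11, 9, 4, 13, 7, 8, 2, 3, 6, 14, 10, 0]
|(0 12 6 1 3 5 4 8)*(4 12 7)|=|(0 7 4 8)(1 3 5 12 6)|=20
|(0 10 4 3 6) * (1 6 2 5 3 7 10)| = 3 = |(0 1 6)(2 5 3)(4 7 10)|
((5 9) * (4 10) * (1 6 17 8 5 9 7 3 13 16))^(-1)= (1 16 13 3 7 5 8 17 6)(4 10)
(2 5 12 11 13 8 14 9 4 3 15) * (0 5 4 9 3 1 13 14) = (0 5 12 11 14 3 15 2 4 1 13 8) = [5, 13, 4, 15, 1, 12, 6, 7, 0, 9, 10, 14, 11, 8, 3, 2]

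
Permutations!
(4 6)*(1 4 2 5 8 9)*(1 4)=(2 5 8 9 4 6)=[0, 1, 5, 3, 6, 8, 2, 7, 9, 4]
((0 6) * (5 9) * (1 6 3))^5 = ((0 3 1 6)(5 9))^5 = (0 3 1 6)(5 9)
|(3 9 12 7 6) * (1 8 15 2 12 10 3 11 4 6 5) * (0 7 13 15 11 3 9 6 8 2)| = |(0 7 5 1 2 12 13 15)(3 6)(4 8 11)(9 10)| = 24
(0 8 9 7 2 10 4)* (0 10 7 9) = (0 8)(2 7)(4 10) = [8, 1, 7, 3, 10, 5, 6, 2, 0, 9, 4]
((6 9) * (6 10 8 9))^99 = ((8 9 10))^99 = (10)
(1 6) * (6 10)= (1 10 6)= [0, 10, 2, 3, 4, 5, 1, 7, 8, 9, 6]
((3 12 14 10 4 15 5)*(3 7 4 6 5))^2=(3 14 6 7 15 12 10 5 4)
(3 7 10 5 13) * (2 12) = [0, 1, 12, 7, 4, 13, 6, 10, 8, 9, 5, 11, 2, 3] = (2 12)(3 7 10 5 13)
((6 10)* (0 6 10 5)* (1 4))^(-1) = (10)(0 5 6)(1 4)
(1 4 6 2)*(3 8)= (1 4 6 2)(3 8)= [0, 4, 1, 8, 6, 5, 2, 7, 3]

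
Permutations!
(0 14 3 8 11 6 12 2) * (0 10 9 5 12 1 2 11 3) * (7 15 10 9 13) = (0 14)(1 2 9 5 12 11 6)(3 8)(7 15 10 13) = [14, 2, 9, 8, 4, 12, 1, 15, 3, 5, 13, 6, 11, 7, 0, 10]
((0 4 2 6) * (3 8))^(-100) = ((0 4 2 6)(3 8))^(-100) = (8)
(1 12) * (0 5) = [5, 12, 2, 3, 4, 0, 6, 7, 8, 9, 10, 11, 1] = (0 5)(1 12)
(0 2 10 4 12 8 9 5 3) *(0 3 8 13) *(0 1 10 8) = (0 2 8 9 5)(1 10 4 12 13) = [2, 10, 8, 3, 12, 0, 6, 7, 9, 5, 4, 11, 13, 1]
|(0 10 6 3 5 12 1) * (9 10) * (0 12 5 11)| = 6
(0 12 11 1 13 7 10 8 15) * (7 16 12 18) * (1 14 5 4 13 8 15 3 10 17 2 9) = (0 18 7 17 2 9 1 8 3 10 15)(4 13 16 12 11 14 5) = [18, 8, 9, 10, 13, 4, 6, 17, 3, 1, 15, 14, 11, 16, 5, 0, 12, 2, 7]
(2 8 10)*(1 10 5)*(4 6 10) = [0, 4, 8, 3, 6, 1, 10, 7, 5, 9, 2] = (1 4 6 10 2 8 5)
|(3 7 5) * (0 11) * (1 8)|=6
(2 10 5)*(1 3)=(1 3)(2 10 5)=[0, 3, 10, 1, 4, 2, 6, 7, 8, 9, 5]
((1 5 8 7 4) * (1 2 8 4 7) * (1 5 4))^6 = (1 4 2 8 5)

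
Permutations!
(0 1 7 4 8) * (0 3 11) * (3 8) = (0 1 7 4 3 11) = [1, 7, 2, 11, 3, 5, 6, 4, 8, 9, 10, 0]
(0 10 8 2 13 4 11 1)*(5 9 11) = (0 10 8 2 13 4 5 9 11 1) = [10, 0, 13, 3, 5, 9, 6, 7, 2, 11, 8, 1, 12, 4]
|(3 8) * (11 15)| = 2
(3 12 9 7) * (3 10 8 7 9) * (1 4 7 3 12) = [0, 4, 2, 1, 7, 5, 6, 10, 3, 9, 8, 11, 12] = (12)(1 4 7 10 8 3)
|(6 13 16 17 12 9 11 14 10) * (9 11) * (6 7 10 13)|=|(7 10)(11 14 13 16 17 12)|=6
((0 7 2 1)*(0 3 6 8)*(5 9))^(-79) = (0 6 1 7 8 3 2)(5 9)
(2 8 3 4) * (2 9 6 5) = (2 8 3 4 9 6 5) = [0, 1, 8, 4, 9, 2, 5, 7, 3, 6]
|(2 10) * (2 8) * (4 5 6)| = |(2 10 8)(4 5 6)| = 3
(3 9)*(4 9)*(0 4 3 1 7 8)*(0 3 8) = (0 4 9 1 7)(3 8) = [4, 7, 2, 8, 9, 5, 6, 0, 3, 1]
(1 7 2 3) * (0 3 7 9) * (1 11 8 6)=(0 3 11 8 6 1 9)(2 7)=[3, 9, 7, 11, 4, 5, 1, 2, 6, 0, 10, 8]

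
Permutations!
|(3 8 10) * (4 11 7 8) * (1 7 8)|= 10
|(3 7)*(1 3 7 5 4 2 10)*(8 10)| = |(1 3 5 4 2 8 10)| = 7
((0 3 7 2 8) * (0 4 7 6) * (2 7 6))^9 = (0 8)(2 6)(3 4)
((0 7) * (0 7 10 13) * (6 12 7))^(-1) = (0 13 10)(6 7 12)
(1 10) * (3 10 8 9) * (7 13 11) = (1 8 9 3 10)(7 13 11) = [0, 8, 2, 10, 4, 5, 6, 13, 9, 3, 1, 7, 12, 11]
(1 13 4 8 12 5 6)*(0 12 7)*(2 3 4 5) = [12, 13, 3, 4, 8, 6, 1, 0, 7, 9, 10, 11, 2, 5] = (0 12 2 3 4 8 7)(1 13 5 6)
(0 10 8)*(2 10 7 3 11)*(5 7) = (0 5 7 3 11 2 10 8) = [5, 1, 10, 11, 4, 7, 6, 3, 0, 9, 8, 2]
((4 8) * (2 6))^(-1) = (2 6)(4 8)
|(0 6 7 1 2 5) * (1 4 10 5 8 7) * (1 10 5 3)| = |(0 6 10 3 1 2 8 7 4 5)| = 10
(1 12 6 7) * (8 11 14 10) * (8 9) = (1 12 6 7)(8 11 14 10 9) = [0, 12, 2, 3, 4, 5, 7, 1, 11, 8, 9, 14, 6, 13, 10]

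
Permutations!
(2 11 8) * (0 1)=(0 1)(2 11 8)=[1, 0, 11, 3, 4, 5, 6, 7, 2, 9, 10, 8]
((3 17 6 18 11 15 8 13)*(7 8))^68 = (3 15 17 7 6 8 18 13 11)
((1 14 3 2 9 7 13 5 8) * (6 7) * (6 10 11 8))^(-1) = (1 8 11 10 9 2 3 14)(5 13 7 6)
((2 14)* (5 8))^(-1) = (2 14)(5 8)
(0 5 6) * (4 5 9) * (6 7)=(0 9 4 5 7 6)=[9, 1, 2, 3, 5, 7, 0, 6, 8, 4]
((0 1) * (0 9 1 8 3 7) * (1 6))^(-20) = (1 9 6)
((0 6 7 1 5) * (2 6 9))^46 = ((0 9 2 6 7 1 5))^46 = (0 7 9 1 2 5 6)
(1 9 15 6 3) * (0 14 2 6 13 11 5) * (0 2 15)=[14, 9, 6, 1, 4, 2, 3, 7, 8, 0, 10, 5, 12, 11, 15, 13]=(0 14 15 13 11 5 2 6 3 1 9)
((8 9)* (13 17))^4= ((8 9)(13 17))^4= (17)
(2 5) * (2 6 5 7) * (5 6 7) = (2 5 7) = [0, 1, 5, 3, 4, 7, 6, 2]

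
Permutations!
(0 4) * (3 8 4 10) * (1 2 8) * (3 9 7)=(0 10 9 7 3 1 2 8 4)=[10, 2, 8, 1, 0, 5, 6, 3, 4, 7, 9]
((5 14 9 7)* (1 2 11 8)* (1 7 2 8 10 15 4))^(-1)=(1 4 15 10 11 2 9 14 5 7 8)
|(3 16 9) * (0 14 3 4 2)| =|(0 14 3 16 9 4 2)| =7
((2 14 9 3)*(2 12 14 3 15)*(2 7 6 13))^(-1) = ((2 3 12 14 9 15 7 6 13))^(-1) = (2 13 6 7 15 9 14 12 3)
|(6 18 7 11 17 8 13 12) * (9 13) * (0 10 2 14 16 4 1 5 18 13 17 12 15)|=15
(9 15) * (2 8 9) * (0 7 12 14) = (0 7 12 14)(2 8 9 15) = [7, 1, 8, 3, 4, 5, 6, 12, 9, 15, 10, 11, 14, 13, 0, 2]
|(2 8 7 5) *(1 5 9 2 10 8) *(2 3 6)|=|(1 5 10 8 7 9 3 6 2)|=9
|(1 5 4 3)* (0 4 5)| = |(5)(0 4 3 1)| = 4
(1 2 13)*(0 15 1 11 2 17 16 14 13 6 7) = (0 15 1 17 16 14 13 11 2 6 7) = [15, 17, 6, 3, 4, 5, 7, 0, 8, 9, 10, 2, 12, 11, 13, 1, 14, 16]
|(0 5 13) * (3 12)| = 6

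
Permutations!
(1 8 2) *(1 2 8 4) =(8)(1 4) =[0, 4, 2, 3, 1, 5, 6, 7, 8]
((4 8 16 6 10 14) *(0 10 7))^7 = (0 7 6 16 8 4 14 10)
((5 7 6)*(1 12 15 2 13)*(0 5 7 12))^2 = (0 12 2 1 5 15 13)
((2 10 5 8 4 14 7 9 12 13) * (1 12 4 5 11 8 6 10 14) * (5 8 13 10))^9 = (1 4 9 7 14 2 13 11 10 12)(5 6)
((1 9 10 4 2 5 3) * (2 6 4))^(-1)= (1 3 5 2 10 9)(4 6)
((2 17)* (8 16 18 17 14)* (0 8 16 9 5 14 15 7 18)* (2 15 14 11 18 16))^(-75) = ((0 8 9 5 11 18 17 15 7 16)(2 14))^(-75) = (0 18)(2 14)(5 7)(8 17)(9 15)(11 16)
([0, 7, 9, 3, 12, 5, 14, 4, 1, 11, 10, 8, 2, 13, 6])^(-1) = (1 8 11 9 2 12 4 7)(6 14)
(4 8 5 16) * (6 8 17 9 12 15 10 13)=[0, 1, 2, 3, 17, 16, 8, 7, 5, 12, 13, 11, 15, 6, 14, 10, 4, 9]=(4 17 9 12 15 10 13 6 8 5 16)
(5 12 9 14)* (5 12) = [0, 1, 2, 3, 4, 5, 6, 7, 8, 14, 10, 11, 9, 13, 12] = (9 14 12)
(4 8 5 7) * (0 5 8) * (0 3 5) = (8)(3 5 7 4) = [0, 1, 2, 5, 3, 7, 6, 4, 8]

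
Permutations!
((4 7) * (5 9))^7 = (4 7)(5 9)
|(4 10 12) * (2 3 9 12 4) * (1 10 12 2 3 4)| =10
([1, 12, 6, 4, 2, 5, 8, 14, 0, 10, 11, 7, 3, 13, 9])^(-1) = [8, 0, 4, 12, 3, 5, 2, 11, 6, 14, 9, 10, 1, 13, 7]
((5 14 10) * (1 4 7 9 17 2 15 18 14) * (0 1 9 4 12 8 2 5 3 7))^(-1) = (0 4 7 3 10 14 18 15 2 8 12 1)(5 17 9)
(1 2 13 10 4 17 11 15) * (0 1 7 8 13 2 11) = (0 1 11 15 7 8 13 10 4 17) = [1, 11, 2, 3, 17, 5, 6, 8, 13, 9, 4, 15, 12, 10, 14, 7, 16, 0]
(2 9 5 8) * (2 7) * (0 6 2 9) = (0 6 2)(5 8 7 9) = [6, 1, 0, 3, 4, 8, 2, 9, 7, 5]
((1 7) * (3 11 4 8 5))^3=(1 7)(3 8 11 5 4)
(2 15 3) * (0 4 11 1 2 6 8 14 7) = (0 4 11 1 2 15 3 6 8 14 7) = [4, 2, 15, 6, 11, 5, 8, 0, 14, 9, 10, 1, 12, 13, 7, 3]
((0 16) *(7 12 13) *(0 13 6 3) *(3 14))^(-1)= (0 3 14 6 12 7 13 16)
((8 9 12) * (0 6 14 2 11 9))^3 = (0 2 12 6 11 8 14 9)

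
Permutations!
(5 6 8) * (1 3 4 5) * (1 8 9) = (1 3 4 5 6 9) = [0, 3, 2, 4, 5, 6, 9, 7, 8, 1]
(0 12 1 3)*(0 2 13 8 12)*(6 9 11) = (1 3 2 13 8 12)(6 9 11) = [0, 3, 13, 2, 4, 5, 9, 7, 12, 11, 10, 6, 1, 8]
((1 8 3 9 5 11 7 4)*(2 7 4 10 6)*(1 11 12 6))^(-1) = ((1 8 3 9 5 12 6 2 7 10)(4 11))^(-1) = (1 10 7 2 6 12 5 9 3 8)(4 11)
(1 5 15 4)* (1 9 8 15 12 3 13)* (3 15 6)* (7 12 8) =(1 5 8 6 3 13)(4 9 7 12 15) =[0, 5, 2, 13, 9, 8, 3, 12, 6, 7, 10, 11, 15, 1, 14, 4]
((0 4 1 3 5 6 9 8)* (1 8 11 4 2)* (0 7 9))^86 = (0 1 5)(2 3 6)(4 8 7 9 11)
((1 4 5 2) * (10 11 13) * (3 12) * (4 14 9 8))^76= ((1 14 9 8 4 5 2)(3 12)(10 11 13))^76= (1 2 5 4 8 9 14)(10 11 13)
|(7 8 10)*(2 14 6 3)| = 12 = |(2 14 6 3)(7 8 10)|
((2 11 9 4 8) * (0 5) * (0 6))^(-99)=(2 11 9 4 8)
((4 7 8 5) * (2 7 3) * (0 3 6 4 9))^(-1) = ((0 3 2 7 8 5 9)(4 6))^(-1) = (0 9 5 8 7 2 3)(4 6)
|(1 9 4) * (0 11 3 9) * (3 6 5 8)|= 9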